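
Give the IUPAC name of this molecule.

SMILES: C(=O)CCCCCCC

octanal

The longest carbon chain that includes the –CHO group has 8 carbons, so the parent hydride is octane.
The highest-priority functional group is an aldehyde (terminal –CHO), so the name ends in -al.
Choose the numbering such that the aldehyde carbon is C-1 by definition.
The name is octanal.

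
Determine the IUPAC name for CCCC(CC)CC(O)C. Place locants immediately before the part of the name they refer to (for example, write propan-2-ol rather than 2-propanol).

4-ethylheptan-2-ol

The longest chain bearing the –OH group is 7 carbons long (heptane).
The principal characteristic group is an alcohol (–OH), named with the suffix -ol.
Choose the numbering such that numbering from this end puts the hydroxyl group at C-2 rather than C-6.
This places the hydroxyl at C-2; an ethyl group at C-4.
Putting it together: 4-ethylheptan-2-ol.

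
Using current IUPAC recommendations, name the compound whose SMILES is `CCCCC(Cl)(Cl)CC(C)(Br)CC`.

The longest carbon chain is 9 atoms: the parent is nonane.
Choose the numbering such that the substituent locant set {3,3,5,5} is lower than {5,5,7,7} at the first point of difference.
That gives a bromo group at C-3; two chloro groups at C-5; a methyl group at C-3.
The substituents are ordered alphabetically, ignoring any di-/tri- multipliers.
Putting it together: 3-bromo-5,5-dichloro-3-methylnonane.

3-bromo-5,5-dichloro-3-methylnonane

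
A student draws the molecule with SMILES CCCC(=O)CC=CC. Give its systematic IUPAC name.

The longest carbon chain that includes the carbonyl and the multiple bond has 8 carbons, so the parent hydride is octane.
A ketone (C=O on an internal carbon) is the principal characteristic group, giving the suffix -one.
There is one C=C double bond, indicated by the ending -ene.
Choose the numbering such that numbering from this end puts the carbonyl group at C-4 rather than C-5.
With this numbering: the carbonyl at C-4; the double bond between C-6 and C-7.
The name is oct-6-en-4-one.

oct-6-en-4-one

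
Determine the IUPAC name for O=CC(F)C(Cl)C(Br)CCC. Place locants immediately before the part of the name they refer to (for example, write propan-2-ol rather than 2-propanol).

The longest chain bearing the –CHO group is 7 carbons long (heptane).
An aldehyde (terminal –CHO) is the principal characteristic group, giving the suffix -al.
Number the chain so that the aldehyde carbon is C-1 by definition.
This places a bromo group at C-4; a chloro group at C-3; a fluoro group at C-2.
The substituents are ordered alphabetically, ignoring any di-/tri- multipliers.
The name is 4-bromo-3-chloro-2-fluoroheptanal.

4-bromo-3-chloro-2-fluoroheptanal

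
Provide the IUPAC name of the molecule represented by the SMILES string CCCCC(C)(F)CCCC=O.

5-fluoro-5-methylnonanal

The longest chain bearing the –CHO group is 9 carbons long (nonane).
The highest-priority functional group is an aldehyde (terminal –CHO), so the name ends in -al.
The numbering direction is chosen so that the aldehyde carbon is C-1 by definition.
That gives a fluoro group at C-5; a methyl group at C-5.
The substituents are ordered alphabetically, ignoring any di-/tri- multipliers.
Assembling the pieces gives 5-fluoro-5-methylnonanal.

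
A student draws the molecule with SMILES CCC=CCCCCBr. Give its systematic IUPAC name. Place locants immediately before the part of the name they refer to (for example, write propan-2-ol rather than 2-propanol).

8-bromooct-3-ene

Counting along the main chain through the multiple bond gives 8 carbons: the parent is octane.
A C=C double bond in the chain gives the infix -ene-.
The numbering direction is chosen so that numbering from this end puts the double bond at C-3 rather than C-5.
With this numbering: the double bond between C-3 and C-4; a bromo group at C-8.
The name is 8-bromooct-3-ene.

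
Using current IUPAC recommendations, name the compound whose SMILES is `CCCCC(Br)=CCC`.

4-bromooct-3-ene

The longest chain bearing the multiple bond is 8 carbons long (octane).
A C=C double bond in the chain gives the infix -ene-.
Choose the numbering such that numbering from this end puts the double bond at C-3 rather than C-5.
With this numbering: the double bond between C-3 and C-4; a bromo group at C-4.
Putting it together: 4-bromooct-3-ene.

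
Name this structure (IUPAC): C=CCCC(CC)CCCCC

The longest chain bearing the multiple bond is 10 carbons long (decane).
There is one C=C double bond, indicated by the ending -ene.
Number the chain so that numbering from this end puts the double bond at C-1 rather than C-9.
That gives the double bond between C-1 and C-2; an ethyl group at C-5.
Putting it together: 5-ethyldec-1-ene.

5-ethyldec-1-ene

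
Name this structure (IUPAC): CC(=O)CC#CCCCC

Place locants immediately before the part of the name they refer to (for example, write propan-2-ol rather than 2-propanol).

non-4-yn-2-one

The longest chain bearing the carbonyl and the multiple bond is 9 carbons long (nonane).
The highest-priority functional group is a ketone (C=O on an internal carbon), so the name ends in -one.
There is one C≡C triple bond, indicated by the ending -yne.
Number the chain so that numbering from this end puts the carbonyl group at C-2 rather than C-8.
This places the carbonyl at C-2; the triple bond between C-4 and C-5.
Assembling the pieces gives non-4-yn-2-one.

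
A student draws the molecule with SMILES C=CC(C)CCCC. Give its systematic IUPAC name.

3-methylhept-1-ene

Counting along the main chain through the multiple bond gives 7 carbons: the parent is heptane.
A C=C double bond in the chain gives the infix -ene-.
Choose the numbering such that numbering from this end puts the double bond at C-1 rather than C-6.
With this numbering: the double bond between C-1 and C-2; a methyl group at C-3.
Putting it together: 3-methylhept-1-ene.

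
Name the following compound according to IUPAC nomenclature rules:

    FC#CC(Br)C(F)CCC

3-bromo-1,4-difluorohept-1-yne

Counting along the main chain through the multiple bond gives 7 carbons: the parent is heptane.
There is one C≡C triple bond, indicated by the ending -yne.
Choose the numbering such that numbering from this end puts the triple bond at C-1 rather than C-6.
This places the triple bond between C-1 and C-2; a bromo group at C-3; fluoro groups at C-1 and C-4.
The substituents are ordered alphabetically, ignoring any di-/tri- multipliers.
Putting it together: 3-bromo-1,4-difluorohept-1-yne.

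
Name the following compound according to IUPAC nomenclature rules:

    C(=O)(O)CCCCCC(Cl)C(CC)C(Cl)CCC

7,9-dichloro-8-ethyldodecanoic acid

The longest carbon chain that includes the –COOH group has 12 carbons, so the parent hydride is dodecane.
The principal characteristic group is a carboxylic acid (terminal –COOH), named with the suffix -oic acid.
Choose the numbering such that the carboxylic acid carbon is C-1 by definition.
That gives chloro groups at C-7 and C-9; an ethyl group at C-8.
The substituents are ordered alphabetically, ignoring any di-/tri- multipliers.
Putting it together: 7,9-dichloro-8-ethyldodecanoic acid.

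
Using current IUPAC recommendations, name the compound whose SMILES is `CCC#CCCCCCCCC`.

The longest carbon chain that includes the multiple bond has 12 carbons, so the parent hydride is dodecane.
There is one C≡C triple bond, indicated by the ending -yne.
Choose the numbering such that numbering from this end puts the triple bond at C-3 rather than C-9.
With this numbering: the triple bond between C-3 and C-4.
The name is dodec-3-yne.

dodec-3-yne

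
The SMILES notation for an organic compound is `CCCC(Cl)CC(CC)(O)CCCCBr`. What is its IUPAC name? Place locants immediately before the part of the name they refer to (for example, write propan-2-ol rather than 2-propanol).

1-bromo-7-chloro-5-ethyldecan-5-ol

Counting along the main chain through the –OH group gives 10 carbons: the parent is decane.
The principal characteristic group is an alcohol (–OH), named with the suffix -ol.
Choose the numbering such that numbering from this end puts the hydroxyl group at C-5 rather than C-6.
With this numbering: the hydroxyl at C-5; a bromo group at C-1; a chloro group at C-7; an ethyl group at C-5.
The substituents are ordered alphabetically, ignoring any di-/tri- multipliers.
Putting it together: 1-bromo-7-chloro-5-ethyldecan-5-ol.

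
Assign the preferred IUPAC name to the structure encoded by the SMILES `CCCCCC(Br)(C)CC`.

The longest carbon chain is 8 atoms: the parent is octane.
Choose the numbering such that the substituent locant set {3,3} is lower than {6,6} at the first point of difference.
This places a bromo group at C-3; a methyl group at C-3.
Prefixes are listed alphabetically: bromo, methyl.
The name is 3-bromo-3-methyloctane.

3-bromo-3-methyloctane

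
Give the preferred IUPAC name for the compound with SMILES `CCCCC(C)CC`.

3-methylheptane

The parent chain contains 7 carbons (heptane).
The numbering direction is chosen so that the substituent locant set {3} is lower than {5} at the first point of difference.
With this numbering: a methyl group at C-3.
Putting it together: 3-methylheptane.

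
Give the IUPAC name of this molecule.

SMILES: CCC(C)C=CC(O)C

5-methylhept-3-en-2-ol

The longest chain bearing the –OH group and the multiple bond is 7 carbons long (heptane).
The highest-priority functional group is an alcohol (–OH), so the name ends in -ol.
There is one C=C double bond, indicated by the ending -ene.
Choose the numbering such that numbering from this end puts the hydroxyl group at C-2 rather than C-6.
That gives the hydroxyl at C-2; the double bond between C-3 and C-4; a methyl group at C-5.
Putting it together: 5-methylhept-3-en-2-ol.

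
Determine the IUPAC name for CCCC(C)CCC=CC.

6-methylnon-2-ene

The longest chain bearing the multiple bond is 9 carbons long (nonane).
There is one C=C double bond, indicated by the ending -ene.
Choose the numbering such that numbering from this end puts the double bond at C-2 rather than C-7.
With this numbering: the double bond between C-2 and C-3; a methyl group at C-6.
Assembling the pieces gives 6-methylnon-2-ene.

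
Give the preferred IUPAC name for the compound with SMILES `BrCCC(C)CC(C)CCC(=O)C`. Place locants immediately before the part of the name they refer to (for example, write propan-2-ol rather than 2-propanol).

The longest chain bearing the carbonyl is 9 carbons long (nonane).
A ketone (C=O on an internal carbon) is the principal characteristic group, giving the suffix -one.
Number the chain so that numbering from this end puts the carbonyl group at C-2 rather than C-8.
That gives the carbonyl at C-2; a bromo group at C-9; methyl groups at C-5 and C-7.
The substituents are ordered alphabetically, ignoring any di-/tri- multipliers.
The name is 9-bromo-5,7-dimethylnonan-2-one.

9-bromo-5,7-dimethylnonan-2-one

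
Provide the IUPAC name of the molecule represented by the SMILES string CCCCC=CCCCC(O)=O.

The longest chain bearing the –COOH group and the multiple bond is 10 carbons long (decane).
The highest-priority functional group is a carboxylic acid (terminal –COOH), so the name ends in -oic acid.
The chain contains a C=C double bond, so the unsaturation ending is -ene.
The numbering direction is chosen so that the carboxylic acid carbon is C-1 by definition.
This places the double bond between C-5 and C-6.
Assembling the pieces gives dec-5-enoic acid.

dec-5-enoic acid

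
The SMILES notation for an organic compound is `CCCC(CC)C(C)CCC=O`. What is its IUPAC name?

Counting along the main chain through the –CHO group gives 8 carbons: the parent is octane.
An aldehyde (terminal –CHO) is the principal characteristic group, giving the suffix -al.
The numbering direction is chosen so that the aldehyde carbon is C-1 by definition.
That gives an ethyl group at C-5; a methyl group at C-4.
The substituents are ordered alphabetically, ignoring any di-/tri- multipliers.
Assembling the pieces gives 5-ethyl-4-methyloctanal.

5-ethyl-4-methyloctanal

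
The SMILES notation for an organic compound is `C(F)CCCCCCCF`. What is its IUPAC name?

1,8-difluorooctane

The longest carbon chain is 8 atoms: the parent is octane.
Both numbering directions give the same locant set; either may be used.
That gives fluoro groups at C-1 and C-8.
Putting it together: 1,8-difluorooctane.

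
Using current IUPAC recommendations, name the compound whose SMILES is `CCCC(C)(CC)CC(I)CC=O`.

5-ethyl-3-iodo-5-methyloctanal

Counting along the main chain through the –CHO group gives 8 carbons: the parent is octane.
The principal characteristic group is an aldehyde (terminal –CHO), named with the suffix -al.
Choose the numbering such that the aldehyde carbon is C-1 by definition.
That gives an ethyl group at C-5; an iodo group at C-3; a methyl group at C-5.
Substituent prefixes are cited in alphabetical order (multiplying prefixes like di-/tri- are ignored for ordering).
Putting it together: 5-ethyl-3-iodo-5-methyloctanal.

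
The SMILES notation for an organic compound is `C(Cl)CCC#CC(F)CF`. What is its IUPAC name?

7-chloro-1,2-difluorohept-3-yne

Counting along the main chain through the multiple bond gives 7 carbons: the parent is heptane.
The chain contains a C≡C triple bond, so the unsaturation ending is -yne.
Number the chain so that numbering from this end puts the triple bond at C-3 rather than C-4.
With this numbering: the triple bond between C-3 and C-4; a chloro group at C-7; fluoro groups at C-1 and C-2.
The substituents are ordered alphabetically, ignoring any di-/tri- multipliers.
Putting it together: 7-chloro-1,2-difluorohept-3-yne.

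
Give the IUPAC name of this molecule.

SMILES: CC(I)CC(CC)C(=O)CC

The longest carbon chain that includes the carbonyl has 7 carbons, so the parent hydride is heptane.
The highest-priority functional group is a ketone (C=O on an internal carbon), so the name ends in -one.
Number the chain so that numbering from this end puts the carbonyl group at C-3 rather than C-5.
This places the carbonyl at C-3; an ethyl group at C-4; an iodo group at C-6.
The substituents are ordered alphabetically, ignoring any di-/tri- multipliers.
The name is 4-ethyl-6-iodoheptan-3-one.

4-ethyl-6-iodoheptan-3-one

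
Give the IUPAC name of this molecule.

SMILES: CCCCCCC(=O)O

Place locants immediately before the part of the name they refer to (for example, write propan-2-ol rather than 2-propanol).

Counting along the main chain through the –COOH group gives 7 carbons: the parent is heptane.
The principal characteristic group is a carboxylic acid (terminal –COOH), named with the suffix -oic acid.
Choose the numbering such that the carboxylic acid carbon is C-1 by definition.
The name is heptanoic acid.

heptanoic acid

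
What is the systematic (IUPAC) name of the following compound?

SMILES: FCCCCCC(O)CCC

Counting along the main chain through the –OH group gives 9 carbons: the parent is nonane.
The highest-priority functional group is an alcohol (–OH), so the name ends in -ol.
Number the chain so that numbering from this end puts the hydroxyl group at C-4 rather than C-6.
With this numbering: the hydroxyl at C-4; a fluoro group at C-9.
Assembling the pieces gives 9-fluorononan-4-ol.

9-fluorononan-4-ol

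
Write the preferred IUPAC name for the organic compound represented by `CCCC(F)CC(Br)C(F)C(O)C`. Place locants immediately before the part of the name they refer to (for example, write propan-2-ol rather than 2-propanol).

Counting along the main chain through the –OH group gives 9 carbons: the parent is nonane.
An alcohol (–OH) is the principal characteristic group, giving the suffix -ol.
Number the chain so that numbering from this end puts the hydroxyl group at C-2 rather than C-8.
This places the hydroxyl at C-2; a bromo group at C-4; fluoro groups at C-3 and C-6.
Substituent prefixes are cited in alphabetical order (multiplying prefixes like di-/tri- are ignored for ordering).
Assembling the pieces gives 4-bromo-3,6-difluorononan-2-ol.

4-bromo-3,6-difluorononan-2-ol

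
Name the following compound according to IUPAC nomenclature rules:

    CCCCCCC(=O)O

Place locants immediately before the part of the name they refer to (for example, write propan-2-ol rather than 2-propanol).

The longest chain bearing the –COOH group is 7 carbons long (heptane).
The principal characteristic group is a carboxylic acid (terminal –COOH), named with the suffix -oic acid.
Number the chain so that the carboxylic acid carbon is C-1 by definition.
Putting it together: heptanoic acid.

heptanoic acid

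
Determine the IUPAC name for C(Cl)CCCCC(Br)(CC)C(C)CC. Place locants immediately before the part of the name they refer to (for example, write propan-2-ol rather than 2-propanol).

6-bromo-1-chloro-6-ethyl-7-methylnonane

The longest carbon chain is 9 atoms: the parent is nonane.
Number the chain so that the substituent locant set {1,6,6,7} is lower than {3,4,4,9} at the first point of difference.
That gives a bromo group at C-6; a chloro group at C-1; an ethyl group at C-6; a methyl group at C-7.
Substituent prefixes are cited in alphabetical order (multiplying prefixes like di-/tri- are ignored for ordering).
Putting it together: 6-bromo-1-chloro-6-ethyl-7-methylnonane.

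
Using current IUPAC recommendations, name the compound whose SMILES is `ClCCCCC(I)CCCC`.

1-chloro-5-iodononane

The longest carbon chain is 9 atoms: the parent is nonane.
Choose the numbering such that the substituent locant set {1,5} is lower than {5,9} at the first point of difference.
This places a chloro group at C-1; an iodo group at C-5.
The substituents are ordered alphabetically, ignoring any di-/tri- multipliers.
Assembling the pieces gives 1-chloro-5-iodononane.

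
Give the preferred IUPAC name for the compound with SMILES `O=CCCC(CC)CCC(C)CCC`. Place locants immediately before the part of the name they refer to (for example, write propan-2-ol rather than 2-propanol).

The longest chain bearing the –CHO group is 10 carbons long (decane).
The highest-priority functional group is an aldehyde (terminal –CHO), so the name ends in -al.
Choose the numbering such that the aldehyde carbon is C-1 by definition.
This places an ethyl group at C-4; a methyl group at C-7.
Substituent prefixes are cited in alphabetical order (multiplying prefixes like di-/tri- are ignored for ordering).
Assembling the pieces gives 4-ethyl-7-methyldecanal.

4-ethyl-7-methyldecanal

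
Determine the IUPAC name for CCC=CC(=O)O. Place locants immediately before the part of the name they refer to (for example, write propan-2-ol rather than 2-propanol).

pent-2-enoic acid

The longest carbon chain that includes the –COOH group and the multiple bond has 5 carbons, so the parent hydride is pentane.
The principal characteristic group is a carboxylic acid (terminal –COOH), named with the suffix -oic acid.
The chain contains a C=C double bond, so the unsaturation ending is -ene.
Number the chain so that the carboxylic acid carbon is C-1 by definition.
That gives the double bond between C-2 and C-3.
Putting it together: pent-2-enoic acid.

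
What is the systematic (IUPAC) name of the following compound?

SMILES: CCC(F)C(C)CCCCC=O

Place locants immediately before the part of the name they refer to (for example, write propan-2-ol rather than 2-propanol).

The longest chain bearing the –CHO group is 9 carbons long (nonane).
The highest-priority functional group is an aldehyde (terminal –CHO), so the name ends in -al.
Number the chain so that the aldehyde carbon is C-1 by definition.
With this numbering: a fluoro group at C-7; a methyl group at C-6.
Substituent prefixes are cited in alphabetical order (multiplying prefixes like di-/tri- are ignored for ordering).
The name is 7-fluoro-6-methylnonanal.

7-fluoro-6-methylnonanal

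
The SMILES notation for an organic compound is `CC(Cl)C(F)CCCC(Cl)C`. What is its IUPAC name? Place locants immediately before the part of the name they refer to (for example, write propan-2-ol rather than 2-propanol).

The longest continuous carbon chain has 8 atoms, so the parent hydride is octane.
Number the chain so that the substituent locant set {2,3,7} is lower than {2,6,7} at the first point of difference.
That gives chloro groups at C-2 and C-7; a fluoro group at C-3.
Substituent prefixes are cited in alphabetical order (multiplying prefixes like di-/tri- are ignored for ordering).
Assembling the pieces gives 2,7-dichloro-3-fluorooctane.

2,7-dichloro-3-fluorooctane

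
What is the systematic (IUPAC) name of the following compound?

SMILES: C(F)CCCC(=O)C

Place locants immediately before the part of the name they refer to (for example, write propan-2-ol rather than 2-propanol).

6-fluorohexan-2-one

The longest carbon chain that includes the carbonyl has 6 carbons, so the parent hydride is hexane.
A ketone (C=O on an internal carbon) is the principal characteristic group, giving the suffix -one.
The numbering direction is chosen so that numbering from this end puts the carbonyl group at C-2 rather than C-5.
With this numbering: the carbonyl at C-2; a fluoro group at C-6.
Assembling the pieces gives 6-fluorohexan-2-one.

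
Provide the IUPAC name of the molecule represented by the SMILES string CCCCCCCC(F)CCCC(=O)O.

The longest chain bearing the –COOH group is 12 carbons long (dodecane).
The principal characteristic group is a carboxylic acid (terminal –COOH), named with the suffix -oic acid.
The numbering direction is chosen so that the carboxylic acid carbon is C-1 by definition.
This places a fluoro group at C-5.
Assembling the pieces gives 5-fluorododecanoic acid.

5-fluorododecanoic acid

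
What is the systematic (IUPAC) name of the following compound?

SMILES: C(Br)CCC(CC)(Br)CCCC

1,4-dibromo-4-ethyloctane

The parent chain contains 8 carbons (octane).
Number the chain so that the substituent locant set {1,4,4} is lower than {5,5,8} at the first point of difference.
That gives bromo groups at C-1 and C-4; an ethyl group at C-4.
Substituent prefixes are cited in alphabetical order (multiplying prefixes like di-/tri- are ignored for ordering).
Putting it together: 1,4-dibromo-4-ethyloctane.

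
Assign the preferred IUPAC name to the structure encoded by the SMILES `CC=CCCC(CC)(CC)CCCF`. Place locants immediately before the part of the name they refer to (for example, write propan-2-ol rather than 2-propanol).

6,6-diethyl-9-fluoronon-2-ene

The longest carbon chain that includes the multiple bond has 9 carbons, so the parent hydride is nonane.
The chain contains a C=C double bond, so the unsaturation ending is -ene.
Number the chain so that numbering from this end puts the double bond at C-2 rather than C-7.
That gives the double bond between C-2 and C-3; two ethyl groups at C-6; a fluoro group at C-9.
Substituent prefixes are cited in alphabetical order (multiplying prefixes like di-/tri- are ignored for ordering).
The name is 6,6-diethyl-9-fluoronon-2-ene.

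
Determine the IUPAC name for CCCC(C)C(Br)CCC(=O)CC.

The longest carbon chain that includes the carbonyl has 10 carbons, so the parent hydride is decane.
The principal characteristic group is a ketone (C=O on an internal carbon), named with the suffix -one.
Number the chain so that numbering from this end puts the carbonyl group at C-3 rather than C-8.
That gives the carbonyl at C-3; a bromo group at C-6; a methyl group at C-7.
Prefixes are listed alphabetically: bromo, methyl.
The name is 6-bromo-7-methyldecan-3-one.

6-bromo-7-methyldecan-3-one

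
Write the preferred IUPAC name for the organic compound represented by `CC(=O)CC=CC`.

Counting along the main chain through the carbonyl and the multiple bond gives 6 carbons: the parent is hexane.
The principal characteristic group is a ketone (C=O on an internal carbon), named with the suffix -one.
The chain contains a C=C double bond, so the unsaturation ending is -ene.
Choose the numbering such that numbering from this end puts the carbonyl group at C-2 rather than C-5.
This places the carbonyl at C-2; the double bond between C-4 and C-5.
The name is hex-4-en-2-one.

hex-4-en-2-one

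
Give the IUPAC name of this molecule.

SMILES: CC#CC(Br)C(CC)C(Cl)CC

4-bromo-6-chloro-5-ethyloct-2-yne

Counting along the main chain through the multiple bond gives 8 carbons: the parent is octane.
There is one C≡C triple bond, indicated by the ending -yne.
The numbering direction is chosen so that numbering from this end puts the triple bond at C-2 rather than C-6.
This places the triple bond between C-2 and C-3; a bromo group at C-4; a chloro group at C-6; an ethyl group at C-5.
Prefixes are listed alphabetically: bromo, chloro, ethyl.
Putting it together: 4-bromo-6-chloro-5-ethyloct-2-yne.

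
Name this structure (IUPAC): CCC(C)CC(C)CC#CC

5,7-dimethylnon-2-yne

The longest carbon chain that includes the multiple bond has 9 carbons, so the parent hydride is nonane.
The chain contains a C≡C triple bond, so the unsaturation ending is -yne.
Number the chain so that numbering from this end puts the triple bond at C-2 rather than C-7.
With this numbering: the triple bond between C-2 and C-3; methyl groups at C-5 and C-7.
Putting it together: 5,7-dimethylnon-2-yne.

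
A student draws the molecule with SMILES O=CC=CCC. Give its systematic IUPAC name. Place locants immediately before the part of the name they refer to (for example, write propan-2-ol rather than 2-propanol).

The longest carbon chain that includes the –CHO group and the multiple bond has 5 carbons, so the parent hydride is pentane.
The principal characteristic group is an aldehyde (terminal –CHO), named with the suffix -al.
The chain contains a C=C double bond, so the unsaturation ending is -ene.
Number the chain so that the aldehyde carbon is C-1 by definition.
With this numbering: the double bond between C-2 and C-3.
Putting it together: pent-2-enal.

pent-2-enal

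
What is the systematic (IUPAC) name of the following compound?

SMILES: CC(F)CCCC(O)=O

5-fluorohexanoic acid

The longest carbon chain that includes the –COOH group has 6 carbons, so the parent hydride is hexane.
A carboxylic acid (terminal –COOH) is the principal characteristic group, giving the suffix -oic acid.
Choose the numbering such that the carboxylic acid carbon is C-1 by definition.
This places a fluoro group at C-5.
Putting it together: 5-fluorohexanoic acid.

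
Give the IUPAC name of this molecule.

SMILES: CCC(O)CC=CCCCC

The longest chain bearing the –OH group and the multiple bond is 10 carbons long (decane).
The highest-priority functional group is an alcohol (–OH), so the name ends in -ol.
There is one C=C double bond, indicated by the ending -ene.
Choose the numbering such that numbering from this end puts the hydroxyl group at C-3 rather than C-8.
With this numbering: the hydroxyl at C-3; the double bond between C-5 and C-6.
Putting it together: dec-5-en-3-ol.

dec-5-en-3-ol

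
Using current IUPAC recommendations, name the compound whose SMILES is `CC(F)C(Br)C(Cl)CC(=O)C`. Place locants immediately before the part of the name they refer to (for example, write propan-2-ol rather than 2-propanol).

The longest carbon chain that includes the carbonyl has 7 carbons, so the parent hydride is heptane.
The highest-priority functional group is a ketone (C=O on an internal carbon), so the name ends in -one.
The numbering direction is chosen so that numbering from this end puts the carbonyl group at C-2 rather than C-6.
This places the carbonyl at C-2; a bromo group at C-5; a chloro group at C-4; a fluoro group at C-6.
Prefixes are listed alphabetically: bromo, chloro, fluoro.
Assembling the pieces gives 5-bromo-4-chloro-6-fluoroheptan-2-one.

5-bromo-4-chloro-6-fluoroheptan-2-one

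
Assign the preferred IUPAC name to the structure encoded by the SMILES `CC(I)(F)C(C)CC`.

The longest continuous carbon chain has 5 atoms, so the parent hydride is pentane.
The numbering direction is chosen so that the substituent locant set {2,2,3} is lower than {3,4,4} at the first point of difference.
That gives a fluoro group at C-2; an iodo group at C-2; a methyl group at C-3.
Substituent prefixes are cited in alphabetical order (multiplying prefixes like di-/tri- are ignored for ordering).
Putting it together: 2-fluoro-2-iodo-3-methylpentane.

2-fluoro-2-iodo-3-methylpentane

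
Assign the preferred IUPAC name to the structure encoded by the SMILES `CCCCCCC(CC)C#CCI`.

4-ethyl-1-iododec-2-yne

The longest chain bearing the multiple bond is 10 carbons long (decane).
A C≡C triple bond in the chain gives the infix -yne-.
The numbering direction is chosen so that numbering from this end puts the triple bond at C-2 rather than C-8.
With this numbering: the triple bond between C-2 and C-3; an ethyl group at C-4; an iodo group at C-1.
The substituents are ordered alphabetically, ignoring any di-/tri- multipliers.
Putting it together: 4-ethyl-1-iododec-2-yne.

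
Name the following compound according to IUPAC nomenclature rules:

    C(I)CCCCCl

1-chloro-5-iodopentane

The parent chain contains 5 carbons (pentane).
Number the chain so that the locant sets are identical either way, so the alphabetically earlier chloro substituent takes the lower locant (1 rather than 5).
This places a chloro group at C-1; an iodo group at C-5.
The substituents are ordered alphabetically, ignoring any di-/tri- multipliers.
Putting it together: 1-chloro-5-iodopentane.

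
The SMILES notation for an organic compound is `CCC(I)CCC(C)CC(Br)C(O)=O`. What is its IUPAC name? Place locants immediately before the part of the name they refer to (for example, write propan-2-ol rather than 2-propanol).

The longest carbon chain that includes the –COOH group has 9 carbons, so the parent hydride is nonane.
The highest-priority functional group is a carboxylic acid (terminal –COOH), so the name ends in -oic acid.
The numbering direction is chosen so that the carboxylic acid carbon is C-1 by definition.
That gives a bromo group at C-2; an iodo group at C-7; a methyl group at C-4.
Substituent prefixes are cited in alphabetical order (multiplying prefixes like di-/tri- are ignored for ordering).
The name is 2-bromo-7-iodo-4-methylnonanoic acid.

2-bromo-7-iodo-4-methylnonanoic acid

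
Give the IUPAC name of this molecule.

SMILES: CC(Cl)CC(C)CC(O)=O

5-chloro-3-methylhexanoic acid

Counting along the main chain through the –COOH group gives 6 carbons: the parent is hexane.
A carboxylic acid (terminal –COOH) is the principal characteristic group, giving the suffix -oic acid.
Choose the numbering such that the carboxylic acid carbon is C-1 by definition.
This places a chloro group at C-5; a methyl group at C-3.
Substituent prefixes are cited in alphabetical order (multiplying prefixes like di-/tri- are ignored for ordering).
Assembling the pieces gives 5-chloro-3-methylhexanoic acid.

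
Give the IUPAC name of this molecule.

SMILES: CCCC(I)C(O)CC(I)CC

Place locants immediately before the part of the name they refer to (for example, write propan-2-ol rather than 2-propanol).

3,6-diiodononan-5-ol

The longest carbon chain that includes the –OH group has 9 carbons, so the parent hydride is nonane.
The principal characteristic group is an alcohol (–OH), named with the suffix -ol.
Number the chain so that the substituent locant set {3,6} is lower than {4,7} at the first point of difference.
This places the hydroxyl at C-5; iodo groups at C-3 and C-6.
Assembling the pieces gives 3,6-diiodononan-5-ol.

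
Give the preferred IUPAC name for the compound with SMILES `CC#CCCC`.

hex-2-yne

The longest carbon chain that includes the multiple bond has 6 carbons, so the parent hydride is hexane.
A C≡C triple bond in the chain gives the infix -yne-.
Choose the numbering such that numbering from this end puts the triple bond at C-2 rather than C-4.
This places the triple bond between C-2 and C-3.
Putting it together: hex-2-yne.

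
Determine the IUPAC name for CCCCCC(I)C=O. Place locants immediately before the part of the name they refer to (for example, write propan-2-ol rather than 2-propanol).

The longest chain bearing the –CHO group is 7 carbons long (heptane).
The principal characteristic group is an aldehyde (terminal –CHO), named with the suffix -al.
The numbering direction is chosen so that the aldehyde carbon is C-1 by definition.
That gives an iodo group at C-2.
Assembling the pieces gives 2-iodoheptanal.

2-iodoheptanal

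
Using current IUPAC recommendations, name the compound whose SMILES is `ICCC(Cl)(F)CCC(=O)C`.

5-chloro-5-fluoro-7-iodoheptan-2-one

The longest chain bearing the carbonyl is 7 carbons long (heptane).
A ketone (C=O on an internal carbon) is the principal characteristic group, giving the suffix -one.
Number the chain so that numbering from this end puts the carbonyl group at C-2 rather than C-6.
That gives the carbonyl at C-2; a chloro group at C-5; a fluoro group at C-5; an iodo group at C-7.
Prefixes are listed alphabetically: chloro, fluoro, iodo.
Putting it together: 5-chloro-5-fluoro-7-iodoheptan-2-one.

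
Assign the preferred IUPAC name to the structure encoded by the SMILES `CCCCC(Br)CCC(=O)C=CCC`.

8-bromododec-3-en-5-one

The longest carbon chain that includes the carbonyl and the multiple bond has 12 carbons, so the parent hydride is dodecane.
The highest-priority functional group is a ketone (C=O on an internal carbon), so the name ends in -one.
There is one C=C double bond, indicated by the ending -ene.
Choose the numbering such that numbering from this end puts the carbonyl group at C-5 rather than C-8.
That gives the carbonyl at C-5; the double bond between C-3 and C-4; a bromo group at C-8.
Assembling the pieces gives 8-bromododec-3-en-5-one.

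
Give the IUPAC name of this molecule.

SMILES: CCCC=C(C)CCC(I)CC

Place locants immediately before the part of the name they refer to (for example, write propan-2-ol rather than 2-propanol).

Counting along the main chain through the multiple bond gives 10 carbons: the parent is decane.
There is one C=C double bond, indicated by the ending -ene.
Choose the numbering such that numbering from this end puts the double bond at C-4 rather than C-6.
This places the double bond between C-4 and C-5; an iodo group at C-8; a methyl group at C-5.
Substituent prefixes are cited in alphabetical order (multiplying prefixes like di-/tri- are ignored for ordering).
Assembling the pieces gives 8-iodo-5-methyldec-4-ene.

8-iodo-5-methyldec-4-ene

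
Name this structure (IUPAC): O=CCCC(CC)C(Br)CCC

The longest carbon chain that includes the –CHO group has 8 carbons, so the parent hydride is octane.
An aldehyde (terminal –CHO) is the principal characteristic group, giving the suffix -al.
Choose the numbering such that the aldehyde carbon is C-1 by definition.
That gives a bromo group at C-5; an ethyl group at C-4.
Substituent prefixes are cited in alphabetical order (multiplying prefixes like di-/tri- are ignored for ordering).
Putting it together: 5-bromo-4-ethyloctanal.

5-bromo-4-ethyloctanal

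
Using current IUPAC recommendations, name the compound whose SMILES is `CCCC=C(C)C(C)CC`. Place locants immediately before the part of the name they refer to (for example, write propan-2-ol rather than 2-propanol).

3,4-dimethyloct-4-ene

The longest chain bearing the multiple bond is 8 carbons long (octane).
There is one C=C double bond, indicated by the ending -ene.
The numbering direction is chosen so that the substituent locant set {3,4} is lower than {5,6} at the first point of difference.
That gives the double bond between C-4 and C-5; methyl groups at C-3 and C-4.
The name is 3,4-dimethyloct-4-ene.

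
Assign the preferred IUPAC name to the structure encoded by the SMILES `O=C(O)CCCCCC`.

The longest chain bearing the –COOH group is 7 carbons long (heptane).
A carboxylic acid (terminal –COOH) is the principal characteristic group, giving the suffix -oic acid.
Number the chain so that the carboxylic acid carbon is C-1 by definition.
The name is heptanoic acid.

heptanoic acid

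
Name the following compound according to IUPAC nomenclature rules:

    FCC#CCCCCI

1-fluoro-7-iodohept-2-yne

The longest chain bearing the multiple bond is 7 carbons long (heptane).
A C≡C triple bond in the chain gives the infix -yne-.
Choose the numbering such that numbering from this end puts the triple bond at C-2 rather than C-5.
That gives the triple bond between C-2 and C-3; a fluoro group at C-1; an iodo group at C-7.
Prefixes are listed alphabetically: fluoro, iodo.
The name is 1-fluoro-7-iodohept-2-yne.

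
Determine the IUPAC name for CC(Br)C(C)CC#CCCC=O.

8-bromo-7-methylnon-4-ynal

Counting along the main chain through the –CHO group and the multiple bond gives 9 carbons: the parent is nonane.
The highest-priority functional group is an aldehyde (terminal –CHO), so the name ends in -al.
The chain contains a C≡C triple bond, so the unsaturation ending is -yne.
The numbering direction is chosen so that the aldehyde carbon is C-1 by definition.
This places the triple bond between C-4 and C-5; a bromo group at C-8; a methyl group at C-7.
The substituents are ordered alphabetically, ignoring any di-/tri- multipliers.
Assembling the pieces gives 8-bromo-7-methylnon-4-ynal.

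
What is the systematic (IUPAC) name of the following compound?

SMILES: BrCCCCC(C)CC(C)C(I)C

The longest carbon chain is 9 atoms: the parent is nonane.
Number the chain so that the substituent locant set {1,5,7,8} is lower than {2,3,5,9} at the first point of difference.
That gives a bromo group at C-1; an iodo group at C-8; methyl groups at C-5 and C-7.
Substituent prefixes are cited in alphabetical order (multiplying prefixes like di-/tri- are ignored for ordering).
Assembling the pieces gives 1-bromo-8-iodo-5,7-dimethylnonane.

1-bromo-8-iodo-5,7-dimethylnonane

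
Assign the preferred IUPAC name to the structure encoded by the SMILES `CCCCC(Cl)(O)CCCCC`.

5-chlorodecan-5-ol

The longest carbon chain that includes the –OH group has 10 carbons, so the parent hydride is decane.
An alcohol (–OH) is the principal characteristic group, giving the suffix -ol.
The numbering direction is chosen so that numbering from this end puts the hydroxyl group at C-5 rather than C-6.
That gives the hydroxyl at C-5; a chloro group at C-5.
Assembling the pieces gives 5-chlorodecan-5-ol.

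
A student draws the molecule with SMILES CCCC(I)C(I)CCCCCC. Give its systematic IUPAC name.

The parent chain contains 11 carbons (undecane).
Number the chain so that the substituent locant set {4,5} is lower than {7,8} at the first point of difference.
With this numbering: iodo groups at C-4 and C-5.
The name is 4,5-diiodoundecane.

4,5-diiodoundecane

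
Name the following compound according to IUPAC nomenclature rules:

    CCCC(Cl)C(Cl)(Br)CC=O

3-bromo-3,4-dichloroheptanal

The longest chain bearing the –CHO group is 7 carbons long (heptane).
The principal characteristic group is an aldehyde (terminal –CHO), named with the suffix -al.
Number the chain so that the aldehyde carbon is C-1 by definition.
This places a bromo group at C-3; chloro groups at C-3 and C-4.
Substituent prefixes are cited in alphabetical order (multiplying prefixes like di-/tri- are ignored for ordering).
Assembling the pieces gives 3-bromo-3,4-dichloroheptanal.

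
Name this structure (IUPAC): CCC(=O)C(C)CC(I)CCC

The longest carbon chain that includes the carbonyl has 9 carbons, so the parent hydride is nonane.
A ketone (C=O on an internal carbon) is the principal characteristic group, giving the suffix -one.
Number the chain so that numbering from this end puts the carbonyl group at C-3 rather than C-7.
That gives the carbonyl at C-3; an iodo group at C-6; a methyl group at C-4.
Prefixes are listed alphabetically: iodo, methyl.
The name is 6-iodo-4-methylnonan-3-one.

6-iodo-4-methylnonan-3-one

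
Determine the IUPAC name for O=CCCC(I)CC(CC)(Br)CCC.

The longest carbon chain that includes the –CHO group has 9 carbons, so the parent hydride is nonane.
The principal characteristic group is an aldehyde (terminal –CHO), named with the suffix -al.
Number the chain so that the aldehyde carbon is C-1 by definition.
That gives a bromo group at C-6; an ethyl group at C-6; an iodo group at C-4.
Prefixes are listed alphabetically: bromo, ethyl, iodo.
Assembling the pieces gives 6-bromo-6-ethyl-4-iodononanal.

6-bromo-6-ethyl-4-iodononanal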